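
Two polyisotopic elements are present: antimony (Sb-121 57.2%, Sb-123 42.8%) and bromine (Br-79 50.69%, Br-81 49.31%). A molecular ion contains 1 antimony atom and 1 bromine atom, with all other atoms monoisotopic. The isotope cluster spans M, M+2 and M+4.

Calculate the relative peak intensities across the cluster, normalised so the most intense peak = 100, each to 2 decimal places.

Antimony pattern (n=1): 0.5720 : 0.4280
Bromine pattern (n=1): 0.5069 : 0.4931
Convolve the two distributions (both contribute in 2-u steps):
  M: 0.5720×0.5069 = 0.289947
  M+2: 0.5720×0.4931 + 0.4280×0.5069 = 0.499006
  M+4: 0.4280×0.4931 = 0.211047
Scale to base peak (0.499006) = 100: 58.10 : 100.00 : 42.29

58.10 : 100.00 : 42.29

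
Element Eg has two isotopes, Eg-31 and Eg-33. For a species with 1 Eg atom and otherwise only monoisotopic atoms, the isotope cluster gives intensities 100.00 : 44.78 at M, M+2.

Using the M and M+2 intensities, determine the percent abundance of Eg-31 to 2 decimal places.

Write p for the Eg-31 fraction. I(M+2)/I(M) = [C(1,1)·p^0·(1−p)] / p^1 = 1·(1−p)/p = 44.78/100.00 = 0.4478
(1−p)/p = 0.4478/1 = 0.4478  ⇒  p = 1/(1 + 0.4478) = 0.6907
Eg-31: 69.07%, Eg-33: 30.93%.

69.07%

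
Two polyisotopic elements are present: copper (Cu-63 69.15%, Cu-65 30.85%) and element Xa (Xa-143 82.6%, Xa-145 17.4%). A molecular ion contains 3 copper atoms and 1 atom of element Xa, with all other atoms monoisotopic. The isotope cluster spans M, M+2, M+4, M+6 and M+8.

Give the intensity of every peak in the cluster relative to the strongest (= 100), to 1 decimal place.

64.6 : 100.0 : 56.7 : 13.9 : 1.2

Copper pattern (n=3): 0.33065611 : 0.44254842 : 0.19743483 : 0.02936064
Element Xa pattern (n=1): 0.8260 : 0.1740
Convolve the two distributions (both contribute in 2-u steps):
  M: 0.33065611×0.8260 = 0.273122
  M+2: 0.33065611×0.1740 + 0.44254842×0.8260 = 0.423079
  M+4: 0.44254842×0.1740 + 0.19743483×0.8260 = 0.240085
  M+6: 0.19743483×0.1740 + 0.02936064×0.8260 = 0.058606
  M+8: 0.02936064×0.1740 = 0.005109
Scale to base peak (0.423079) = 100: 64.6 : 100.0 : 56.7 : 13.9 : 1.2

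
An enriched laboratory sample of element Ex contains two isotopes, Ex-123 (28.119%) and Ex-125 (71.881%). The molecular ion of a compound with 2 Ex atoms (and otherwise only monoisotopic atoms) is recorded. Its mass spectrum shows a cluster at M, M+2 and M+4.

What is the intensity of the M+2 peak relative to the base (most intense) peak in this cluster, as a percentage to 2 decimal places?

78.24%

(0.28119 + 0.71881)^2 gives M 0.0791, M+2 0.4042, M+4 0.5167; the largest is M+4.
P(M+4) = C(2,2) × 0.28119^0 × 0.71881^2 = 1 × 1.0000 × 0.51668782 = 0.516688 (base)
P(M+2) = C(2,1) × 0.28119^1 × 0.71881^1 = 2 × 0.28119 × 0.71881 = 0.404244
Relative intensity = 0.404244 / 0.516688 × 100 = 78.24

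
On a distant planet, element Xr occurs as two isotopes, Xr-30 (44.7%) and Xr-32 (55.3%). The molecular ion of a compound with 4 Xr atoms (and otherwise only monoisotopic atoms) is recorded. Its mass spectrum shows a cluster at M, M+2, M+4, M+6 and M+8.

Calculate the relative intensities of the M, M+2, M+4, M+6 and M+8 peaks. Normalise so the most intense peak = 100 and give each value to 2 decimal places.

The 4 Xr atoms are independent, so intensities follow the terms of (0.447 + 0.553)^4.
P(M) = 0.447^4 = 0.039924
P(M+2) = 4 × 0.447^3 × 0.553^1 = 0.197564
P(M+4) = 6 × 0.447^2 × 0.553^2 = 0.366620
P(M+6) = 4 × 0.447^1 × 0.553^3 = 0.302373
P(M+8) = 0.553^4 = 0.093519
The M+4 peak is largest (0.366620); scaling to 100 gives 10.89 : 53.89 : 100.00 : 82.48 : 25.51.

10.89 : 53.89 : 100.00 : 82.48 : 25.51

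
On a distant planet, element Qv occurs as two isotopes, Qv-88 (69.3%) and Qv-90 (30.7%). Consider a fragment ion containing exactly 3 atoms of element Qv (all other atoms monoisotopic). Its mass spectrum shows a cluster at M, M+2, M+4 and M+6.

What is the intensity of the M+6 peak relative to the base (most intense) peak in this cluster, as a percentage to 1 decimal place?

6.5%

(0.693 + 0.307)^3 gives M 0.3328, M+2 0.4423, M+4 0.1959, M+6 0.0289; the largest is M+2.
P(M+2) = C(3,1) × 0.693^2 × 0.307^1 = 3 × 0.480249 × 0.3070 = 0.442309 (base)
P(M+6) = C(3,3) × 0.693^0 × 0.307^3 = 1 × 1.0000 × 0.02893444 = 0.028934
Relative intensity = 0.028934 / 0.442309 × 100 = 6.5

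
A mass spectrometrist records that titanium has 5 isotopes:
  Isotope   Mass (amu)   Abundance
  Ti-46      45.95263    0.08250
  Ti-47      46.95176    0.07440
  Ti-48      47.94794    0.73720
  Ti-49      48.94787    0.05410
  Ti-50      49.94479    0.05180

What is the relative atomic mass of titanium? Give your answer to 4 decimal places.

Average mass = Σ (abundance × isotope mass) = 0.08250 × 45.95263 + 0.07440 × 46.95176 + 0.73720 × 47.94794 + 0.05410 × 48.94787 + 0.05180 × 49.94479
= 3.791092 + 3.493211 + 35.347221 + 2.648080 + 2.587140 = 47.866744 amu

47.8667 amu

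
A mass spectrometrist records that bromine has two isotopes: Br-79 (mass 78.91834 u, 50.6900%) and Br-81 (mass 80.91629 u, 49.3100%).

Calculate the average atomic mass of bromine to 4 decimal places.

Weight each isotope mass by its fractional abundance: 0.506900 × 78.91834 + 0.493100 × 80.91629
= 40.003707 + 39.899823 = 79.903530 u

79.9035 u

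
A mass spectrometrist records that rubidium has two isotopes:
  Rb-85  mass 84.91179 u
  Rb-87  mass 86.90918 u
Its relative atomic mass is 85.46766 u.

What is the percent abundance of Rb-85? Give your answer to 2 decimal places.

72.17%

Let x be the fractional abundance of Rb-85; then Rb-87 has abundance 1 − x.
84.91179·x + 86.90918·(1 − x) = 85.46766
(84.91179 − 86.90918)·x = 85.46766 − 86.90918
x = -1.44152 / -1.99739 = 0.72170 → 72.17% Rb-85, 27.83% Rb-87.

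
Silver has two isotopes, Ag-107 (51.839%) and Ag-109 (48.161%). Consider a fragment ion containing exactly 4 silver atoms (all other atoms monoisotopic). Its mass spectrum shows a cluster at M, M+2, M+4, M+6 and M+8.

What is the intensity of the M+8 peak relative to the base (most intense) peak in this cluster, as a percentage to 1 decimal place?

Binomial terms of (0.51839 + 0.48161)^4: M 0.0722, M+2 0.2684, M+4 0.3740, M+6 0.2316, M+8 0.0538 → M+4 is the base peak.
P(M+4) = C(4,2) × 0.51839^2 × 0.48161^2 = 6 × 0.26872819 × 0.23194819 = 0.373986 (base)
P(M+8) = C(4,4) × 0.51839^0 × 0.48161^4 = 1 × 1.0000 × 0.05379996 = 0.053800
Relative intensity = 0.053800 / 0.373986 × 100 = 14.4

14.4%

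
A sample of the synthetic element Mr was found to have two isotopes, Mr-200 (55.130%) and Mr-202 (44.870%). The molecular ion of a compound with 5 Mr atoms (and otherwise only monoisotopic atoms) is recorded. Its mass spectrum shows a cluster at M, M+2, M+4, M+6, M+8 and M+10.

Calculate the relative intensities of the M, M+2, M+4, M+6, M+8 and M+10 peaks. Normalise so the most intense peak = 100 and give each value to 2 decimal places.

15.10 : 61.43 : 100.00 : 81.39 : 33.12 : 5.39

Each Mr atom is independently Mr-200 (p = 0.55130) or Mr-202 (q = 0.44870); the cluster is the binomial expansion (p + q)^5.
P(M) = 0.55130^5 = 0.050926
P(M+2) = 5 × 0.55130^4 × 0.44870^1 = 0.207242
P(M+4) = 10 × 0.55130^3 × 0.44870^2 = 0.337346
P(M+6) = 10 × 0.55130^2 × 0.44870^3 = 0.274564
P(M+8) = 5 × 0.55130^1 × 0.44870^4 = 0.111733
P(M+10) = 0.44870^5 = 0.018188
The M+4 peak is largest (0.337346); scaling to 100 gives 15.10 : 61.43 : 100.00 : 81.39 : 33.12 : 5.39.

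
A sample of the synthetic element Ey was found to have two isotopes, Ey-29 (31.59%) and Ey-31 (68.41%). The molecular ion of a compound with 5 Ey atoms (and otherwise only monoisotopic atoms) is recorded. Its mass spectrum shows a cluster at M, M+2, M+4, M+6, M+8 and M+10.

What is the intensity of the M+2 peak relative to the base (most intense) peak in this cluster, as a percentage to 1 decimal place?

Term probabilities: M 0.0031, M+2 0.0341, M+4 0.1475, M+6 0.3195, M+8 0.3459, M+10 0.1498. Base peak = M+8.
P(M+8) = C(5,4) × 0.3159^1 × 0.6841^4 = 5 × 0.3159 × 0.21901727 = 0.345938 (base)
P(M+2) = C(5,1) × 0.3159^4 × 0.6841^1 = 5 × 0.0099586 × 0.6841 = 0.034063
Relative intensity = 0.034063 / 0.345938 × 100 = 9.8

9.8%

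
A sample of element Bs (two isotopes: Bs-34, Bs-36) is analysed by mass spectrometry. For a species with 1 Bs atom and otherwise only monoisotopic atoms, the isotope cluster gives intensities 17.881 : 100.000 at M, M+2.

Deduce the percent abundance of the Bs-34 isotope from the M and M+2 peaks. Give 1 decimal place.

15.2%

If p is the fraction of Bs that is Bs-34, then I(M+2)/I(M) = [C(1,1)·p^0·(1−p)] / p^1 = 1·(1−p)/p = 100.000/17.881 = 5.5925
(1−p)/p = 5.5925/1 = 5.5925  ⇒  p = 1/(1 + 5.5925) = 0.1517
Bs-34: 15.2%, Bs-36: 84.8%.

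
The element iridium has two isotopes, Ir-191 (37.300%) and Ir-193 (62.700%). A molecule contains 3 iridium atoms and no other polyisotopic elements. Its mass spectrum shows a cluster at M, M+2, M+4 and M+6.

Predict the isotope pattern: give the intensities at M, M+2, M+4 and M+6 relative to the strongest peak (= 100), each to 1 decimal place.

Each Ir atom is independently Ir-191 (p = 0.37300) or Ir-193 (q = 0.62700); the cluster is the binomial expansion (p + q)^3.
P(M) = 0.37300^3 = 0.051895
P(M+2) = 3 × 0.37300^2 × 0.62700^1 = 0.261702
P(M+4) = 3 × 0.37300^1 × 0.62700^2 = 0.439911
P(M+6) = 0.62700^3 = 0.246492
The M+4 peak is largest (0.439911); scaling to 100 gives 11.8 : 59.5 : 100.0 : 56.0.

11.8 : 59.5 : 100.0 : 56.0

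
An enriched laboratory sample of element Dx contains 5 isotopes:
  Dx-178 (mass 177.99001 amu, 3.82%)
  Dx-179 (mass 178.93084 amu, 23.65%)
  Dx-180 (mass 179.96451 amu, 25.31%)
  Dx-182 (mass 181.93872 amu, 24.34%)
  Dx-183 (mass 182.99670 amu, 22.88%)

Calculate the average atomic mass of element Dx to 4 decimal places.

180.8189 amu

The abundance-weighted mean is 0.0382 × 177.99001 + 0.2365 × 178.93084 + 0.2531 × 179.96451 + 0.2434 × 181.93872 + 0.2288 × 182.99670
= 6.799218 + 42.317144 + 45.549017 + 44.283884 + 41.869645 = 180.818908 amu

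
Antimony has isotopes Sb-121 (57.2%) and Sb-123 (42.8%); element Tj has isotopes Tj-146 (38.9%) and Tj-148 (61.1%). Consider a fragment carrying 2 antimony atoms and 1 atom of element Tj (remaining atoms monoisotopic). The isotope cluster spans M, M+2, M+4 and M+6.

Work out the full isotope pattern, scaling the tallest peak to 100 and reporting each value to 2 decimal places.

Antimony pattern (n=2): 0.327184 : 0.489632 : 0.183184
Element Tj pattern (n=1): 0.3890 : 0.6110
Convolve the two distributions (both contribute in 2-u steps):
  M: 0.327184×0.3890 = 0.127275
  M+2: 0.327184×0.6110 + 0.489632×0.3890 = 0.390376
  M+4: 0.489632×0.6110 + 0.183184×0.3890 = 0.370424
  M+6: 0.183184×0.6110 = 0.111925
Scale to base peak (0.390376) = 100: 32.60 : 100.00 : 94.89 : 28.67

32.60 : 100.00 : 94.89 : 28.67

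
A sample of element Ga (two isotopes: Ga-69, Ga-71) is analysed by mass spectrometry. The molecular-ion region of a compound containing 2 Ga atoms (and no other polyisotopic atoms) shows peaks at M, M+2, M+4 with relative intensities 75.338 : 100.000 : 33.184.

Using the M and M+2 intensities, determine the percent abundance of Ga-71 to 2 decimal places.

39.89%

If p is the fraction of Ga that is Ga-69, then I(M+2)/I(M) = [C(2,1)·p^1·(1−p)] / p^2 = 2·(1−p)/p = 100.000/75.338 = 1.3274
(1−p)/p = 1.3274/2 = 0.6637  ⇒  p = 1/(1 + 0.6637) = 0.6011
Ga-69: 60.11%, Ga-71: 39.89%.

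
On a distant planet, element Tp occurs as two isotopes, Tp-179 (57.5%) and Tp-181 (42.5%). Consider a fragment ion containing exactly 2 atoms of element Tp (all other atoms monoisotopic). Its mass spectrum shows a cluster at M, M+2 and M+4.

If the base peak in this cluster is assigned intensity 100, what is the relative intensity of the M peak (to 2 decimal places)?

Binomial terms of (0.575 + 0.425)^2: M 0.3306, M+2 0.4888, M+4 0.1806 → M+2 is the base peak.
P(M+2) = C(2,1) × 0.575^1 × 0.425^1 = 2 × 0.5750 × 0.4250 = 0.488750 (base)
P(M) = C(2,0) × 0.575^2 × 0.425^0 = 1 × 0.330625 × 1.0000 = 0.330625
Relative intensity = 0.330625 / 0.488750 × 100 = 67.65

67.65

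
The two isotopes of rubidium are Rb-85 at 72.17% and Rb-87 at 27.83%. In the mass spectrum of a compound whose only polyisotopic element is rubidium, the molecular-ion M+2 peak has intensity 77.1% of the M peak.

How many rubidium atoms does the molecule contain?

2

The M+2/M ratio from n Rb atoms is n · q/p = n · 0.2783/0.7217.
n = 0.771 × 0.7217/0.2783 = 2.00 ≈ 2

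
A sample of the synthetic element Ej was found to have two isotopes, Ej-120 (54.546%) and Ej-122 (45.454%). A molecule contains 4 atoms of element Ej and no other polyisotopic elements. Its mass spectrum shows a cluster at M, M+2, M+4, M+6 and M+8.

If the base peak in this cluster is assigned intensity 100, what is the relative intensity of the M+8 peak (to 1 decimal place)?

Term probabilities: M 0.0885, M+2 0.2951, M+4 0.3688, M+6 0.2049, M+8 0.0427. Base peak = M+4.
P(M+4) = C(4,2) × 0.54546^2 × 0.45454^2 = 6 × 0.29752661 × 0.20660661 = 0.368826 (base)
P(M+8) = C(4,4) × 0.54546^0 × 0.45454^4 = 1 × 1.0000 × 0.04268629 = 0.042686
Relative intensity = 0.042686 / 0.368826 × 100 = 11.6

11.6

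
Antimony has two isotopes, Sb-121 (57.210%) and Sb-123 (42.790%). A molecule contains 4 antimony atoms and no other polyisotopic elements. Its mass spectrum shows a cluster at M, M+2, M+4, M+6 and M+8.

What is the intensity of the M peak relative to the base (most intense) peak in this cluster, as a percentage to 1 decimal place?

29.8%

Binomial terms of (0.57210 + 0.42790)^4: M 0.1071, M+2 0.3205, M+4 0.3596, M+6 0.1793, M+8 0.0335 → M+4 is the base peak.
P(M+4) = C(4,2) × 0.57210^2 × 0.42790^2 = 6 × 0.32729841 × 0.18309841 = 0.359567 (base)
P(M) = C(4,0) × 0.57210^4 × 0.42790^0 = 1 × 0.10712425 × 1.0000 = 0.107124
Relative intensity = 0.107124 / 0.359567 × 100 = 29.8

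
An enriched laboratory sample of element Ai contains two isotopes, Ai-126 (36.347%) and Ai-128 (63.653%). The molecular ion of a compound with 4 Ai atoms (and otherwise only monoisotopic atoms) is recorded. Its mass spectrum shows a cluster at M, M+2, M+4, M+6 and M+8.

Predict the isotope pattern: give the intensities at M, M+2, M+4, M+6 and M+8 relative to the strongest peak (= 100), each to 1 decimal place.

The 4 Ai atoms are independent, so intensities follow the terms of (0.36347 + 0.63653)^4.
P(M) = 0.36347^4 = 0.017453
P(M+2) = 4 × 0.36347^3 × 0.63653^1 = 0.122260
P(M+4) = 6 × 0.36347^2 × 0.63653^2 = 0.321163
P(M+6) = 4 × 0.36347^1 × 0.63653^3 = 0.374960
P(M+8) = 0.63653^4 = 0.164163
The M+6 peak is largest (0.374960); scaling to 100 gives 4.7 : 32.6 : 85.7 : 100.0 : 43.8.

4.7 : 32.6 : 85.7 : 100.0 : 43.8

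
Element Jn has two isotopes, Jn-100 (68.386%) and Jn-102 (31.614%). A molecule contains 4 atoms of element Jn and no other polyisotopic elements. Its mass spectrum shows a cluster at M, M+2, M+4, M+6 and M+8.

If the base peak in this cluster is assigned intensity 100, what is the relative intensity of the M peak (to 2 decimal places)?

(0.68386 + 0.31614)^4 gives M 0.2187, M+2 0.4044, M+4 0.2804, M+6 0.0864, M+8 0.0100; the largest is M+2.
P(M+2) = C(4,1) × 0.68386^3 × 0.31614^1 = 4 × 0.31981704 × 0.31614 = 0.404428 (base)
P(M) = C(4,0) × 0.68386^4 × 0.31614^0 = 1 × 0.21871008 × 1.0000 = 0.218710
Relative intensity = 0.218710 / 0.404428 × 100 = 54.08

54.08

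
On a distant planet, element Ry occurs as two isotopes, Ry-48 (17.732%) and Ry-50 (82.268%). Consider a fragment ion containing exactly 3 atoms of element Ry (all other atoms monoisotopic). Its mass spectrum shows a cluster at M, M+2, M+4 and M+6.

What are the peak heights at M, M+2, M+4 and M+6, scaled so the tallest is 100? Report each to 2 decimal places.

1.00 : 13.94 : 64.66 : 100.00

Expanding (0.17732 + 0.82268)^3:
P(M) = 0.17732^3 = 0.005575
P(M+2) = 3 × 0.17732^2 × 0.82268^1 = 0.077601
P(M+4) = 3 × 0.17732^1 × 0.82268^2 = 0.360032
P(M+6) = 0.82268^3 = 0.556792
The M+6 peak is largest (0.556792); scaling to 100 gives 1.00 : 13.94 : 64.66 : 100.00.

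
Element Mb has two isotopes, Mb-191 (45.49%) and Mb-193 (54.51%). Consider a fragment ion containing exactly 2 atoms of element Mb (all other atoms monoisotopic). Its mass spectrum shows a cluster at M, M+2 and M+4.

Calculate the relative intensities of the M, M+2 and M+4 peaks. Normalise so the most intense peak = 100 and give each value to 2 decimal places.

41.73 : 100.00 : 59.91

The 2 Mb atoms are independent, so intensities follow the terms of (0.4549 + 0.5451)^2.
P(M) = 0.4549^2 = 0.206934
P(M+2) = 2 × 0.4549^1 × 0.5451^1 = 0.495932
P(M+4) = 0.5451^2 = 0.297134
The M+2 peak is largest (0.495932); scaling to 100 gives 41.73 : 100.00 : 59.91.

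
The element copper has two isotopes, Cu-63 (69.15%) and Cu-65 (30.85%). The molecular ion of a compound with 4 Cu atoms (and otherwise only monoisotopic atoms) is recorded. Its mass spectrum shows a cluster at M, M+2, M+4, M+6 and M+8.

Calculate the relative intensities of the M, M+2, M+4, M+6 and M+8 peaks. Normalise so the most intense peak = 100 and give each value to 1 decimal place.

Expanding (0.6915 + 0.3085)^4:
P(M) = 0.6915^4 = 0.228649
P(M+2) = 4 × 0.6915^3 × 0.3085^1 = 0.408030
P(M+4) = 6 × 0.6915^2 × 0.3085^2 = 0.273052
P(M+6) = 4 × 0.6915^1 × 0.3085^3 = 0.081212
P(M+8) = 0.3085^4 = 0.009058
The M+2 peak is largest (0.408030); scaling to 100 gives 56.0 : 100.0 : 66.9 : 19.9 : 2.2.

56.0 : 100.0 : 66.9 : 19.9 : 2.2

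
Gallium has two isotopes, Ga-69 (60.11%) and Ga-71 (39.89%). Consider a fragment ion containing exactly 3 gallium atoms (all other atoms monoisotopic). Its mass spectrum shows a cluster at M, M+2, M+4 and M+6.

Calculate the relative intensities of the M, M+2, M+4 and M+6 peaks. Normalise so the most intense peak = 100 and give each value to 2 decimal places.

50.23 : 100.00 : 66.36 : 14.68

Each Ga atom is independently Ga-69 (p = 0.6011) or Ga-71 (q = 0.3989); the cluster is the binomial expansion (p + q)^3.
P(M) = 0.6011^3 = 0.217190
P(M+2) = 3 × 0.6011^2 × 0.3989^1 = 0.432393
P(M+4) = 3 × 0.6011^1 × 0.3989^2 = 0.286943
P(M+6) = 0.3989^3 = 0.063473
The M+2 peak is largest (0.432393); scaling to 100 gives 50.23 : 100.00 : 66.36 : 14.68.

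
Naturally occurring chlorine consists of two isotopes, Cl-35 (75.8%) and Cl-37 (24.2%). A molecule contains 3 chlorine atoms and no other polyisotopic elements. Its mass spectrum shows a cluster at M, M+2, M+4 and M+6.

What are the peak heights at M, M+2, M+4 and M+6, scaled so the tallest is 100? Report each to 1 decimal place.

The 3 Cl atoms are independent, so intensities follow the terms of (0.758 + 0.242)^3.
P(M) = 0.758^3 = 0.435520
P(M+2) = 3 × 0.758^2 × 0.242^1 = 0.417133
P(M+4) = 3 × 0.758^1 × 0.242^2 = 0.133175
P(M+6) = 0.242^3 = 0.014172
The M peak is largest (0.435520); scaling to 100 gives 100.0 : 95.8 : 30.6 : 3.3.

100.0 : 95.8 : 30.6 : 3.3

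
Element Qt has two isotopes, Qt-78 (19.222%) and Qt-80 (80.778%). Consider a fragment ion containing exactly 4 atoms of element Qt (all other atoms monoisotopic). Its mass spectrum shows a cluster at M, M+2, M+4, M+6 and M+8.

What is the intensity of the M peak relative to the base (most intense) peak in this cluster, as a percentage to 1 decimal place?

0.3%

Binomial terms of (0.19222 + 0.80778)^4: M 0.0014, M+2 0.0229, M+4 0.1447, M+6 0.4053, M+8 0.4258 → M+8 is the base peak.
P(M+8) = C(4,4) × 0.19222^0 × 0.80778^4 = 1 × 1.0000 × 0.42576738 = 0.425767 (base)
P(M) = C(4,0) × 0.19222^4 × 0.80778^0 = 1 × 0.00136519 × 1.0000 = 0.001365
Relative intensity = 0.001365 / 0.425767 × 100 = 0.3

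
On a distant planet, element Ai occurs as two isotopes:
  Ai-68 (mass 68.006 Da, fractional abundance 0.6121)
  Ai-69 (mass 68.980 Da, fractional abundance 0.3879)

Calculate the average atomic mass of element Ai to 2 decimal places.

Weight each isotope mass by its fractional abundance: 0.6121 × 68.006 + 0.3879 × 68.980
= 41.6265 + 26.7573 = 68.3838 Da

68.38 Da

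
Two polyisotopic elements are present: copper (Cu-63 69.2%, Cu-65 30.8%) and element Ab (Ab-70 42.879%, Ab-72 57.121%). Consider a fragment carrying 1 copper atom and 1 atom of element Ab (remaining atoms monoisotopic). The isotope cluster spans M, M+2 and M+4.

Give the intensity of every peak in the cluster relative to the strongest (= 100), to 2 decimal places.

56.27 : 100.00 : 33.36

Copper pattern (n=1): 0.6920 : 0.3080
Element Ab pattern (n=1): 0.42879 : 0.57121
Convolve the two distributions (both contribute in 2-u steps):
  M: 0.6920×0.42879 = 0.296723
  M+2: 0.6920×0.57121 + 0.3080×0.42879 = 0.527345
  M+4: 0.3080×0.57121 = 0.175933
Scale to base peak (0.527345) = 100: 56.27 : 100.00 : 33.36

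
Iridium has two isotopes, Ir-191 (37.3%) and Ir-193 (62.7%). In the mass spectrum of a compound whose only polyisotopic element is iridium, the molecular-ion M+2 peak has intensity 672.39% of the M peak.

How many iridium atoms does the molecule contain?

The M+2/M ratio from n Ir atoms is n · q/p = n · 0.627/0.373.
n = 6.7239 × 0.373/0.627 = 4.00 ≈ 4

4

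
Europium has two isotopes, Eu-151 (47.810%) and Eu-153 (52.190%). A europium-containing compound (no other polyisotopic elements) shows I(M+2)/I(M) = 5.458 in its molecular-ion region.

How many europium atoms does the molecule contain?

5

For n independent Eu atoms, I(M+2)/I(M) = n · (abundance Eu-153) / (abundance Eu-151) = n · 0.52190/0.47810.
n = 5.458 × 0.47810/0.52190 = 5.00 ≈ 5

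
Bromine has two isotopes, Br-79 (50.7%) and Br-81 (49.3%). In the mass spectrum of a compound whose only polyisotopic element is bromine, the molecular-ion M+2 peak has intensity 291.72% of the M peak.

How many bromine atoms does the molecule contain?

For n independent Br atoms, I(M+2)/I(M) = n · (abundance Br-81) / (abundance Br-79) = n · 0.493/0.507.
n = 2.9172 × 0.507/0.493 = 3.00 ≈ 3

3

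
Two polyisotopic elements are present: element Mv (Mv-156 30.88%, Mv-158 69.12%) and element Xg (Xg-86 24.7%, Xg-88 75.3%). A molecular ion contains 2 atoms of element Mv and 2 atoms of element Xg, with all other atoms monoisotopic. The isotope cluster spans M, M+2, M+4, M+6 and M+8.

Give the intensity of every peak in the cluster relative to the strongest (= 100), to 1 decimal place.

1.4 : 14.7 : 57.7 : 100.0 : 64.5

Element Mv pattern (n=2): 0.09535744 : 0.42688512 : 0.47775744
Element Xg pattern (n=2): 0.061009 : 0.371982 : 0.567009
Convolve the two distributions (both contribute in 2-u steps):
  M: 0.09535744×0.061009 = 0.005818
  M+2: 0.09535744×0.371982 + 0.42688512×0.061009 = 0.061515
  M+4: 0.09535744×0.567009 + 0.42688512×0.371982 + 0.47775744×0.061009 = 0.242010
  M+6: 0.42688512×0.567009 + 0.47775744×0.371982 = 0.419765
  M+8: 0.47775744×0.567009 = 0.270893
Scale to base peak (0.419765) = 100: 1.4 : 14.7 : 57.7 : 100.0 : 64.5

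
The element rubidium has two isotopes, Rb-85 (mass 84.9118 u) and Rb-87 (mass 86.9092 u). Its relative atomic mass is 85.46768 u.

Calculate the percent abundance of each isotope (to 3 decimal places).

Rb-85: 72.170%, Rb-87: 27.830%

Let x be the fractional abundance of Rb-85; then Rb-87 has abundance 1 − x.
84.9118·x + 86.9092·(1 − x) = 85.46768
(84.9118 − 86.9092)·x = 85.46768 − 86.9092
x = -1.44152 / -1.9974 = 0.72170 → 72.170% Rb-85, 27.830% Rb-87.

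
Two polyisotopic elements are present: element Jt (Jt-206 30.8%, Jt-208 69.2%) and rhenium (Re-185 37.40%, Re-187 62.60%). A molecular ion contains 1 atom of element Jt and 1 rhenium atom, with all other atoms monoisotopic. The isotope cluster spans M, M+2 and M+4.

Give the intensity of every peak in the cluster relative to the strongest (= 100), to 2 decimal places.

Element Jt pattern (n=1): 0.3080 : 0.6920
Rhenium pattern (n=1): 0.3740 : 0.6260
Convolve the two distributions (both contribute in 2-u steps):
  M: 0.3080×0.3740 = 0.115192
  M+2: 0.3080×0.6260 + 0.6920×0.3740 = 0.451616
  M+4: 0.6920×0.6260 = 0.433192
Scale to base peak (0.451616) = 100: 25.51 : 100.00 : 95.92

25.51 : 100.00 : 95.92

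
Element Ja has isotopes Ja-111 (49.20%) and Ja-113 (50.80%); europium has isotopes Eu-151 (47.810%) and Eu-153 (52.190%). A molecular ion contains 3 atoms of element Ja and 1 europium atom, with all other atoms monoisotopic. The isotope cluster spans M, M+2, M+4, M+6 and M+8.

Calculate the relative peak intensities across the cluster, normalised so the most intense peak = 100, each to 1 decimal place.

Element Ja pattern (n=3): 0.11909549 : 0.36890554 : 0.38090246 : 0.13109651
Europium pattern (n=1): 0.4781 : 0.5219
Convolve the two distributions (both contribute in 2-u steps):
  M: 0.11909549×0.4781 = 0.056940
  M+2: 0.11909549×0.5219 + 0.36890554×0.4781 = 0.238530
  M+4: 0.36890554×0.5219 + 0.38090246×0.4781 = 0.374641
  M+6: 0.38090246×0.5219 + 0.13109651×0.4781 = 0.261470
  M+8: 0.13109651×0.5219 = 0.068419
Scale to base peak (0.374641) = 100: 15.2 : 63.7 : 100.0 : 69.8 : 18.3

15.2 : 63.7 : 100.0 : 69.8 : 18.3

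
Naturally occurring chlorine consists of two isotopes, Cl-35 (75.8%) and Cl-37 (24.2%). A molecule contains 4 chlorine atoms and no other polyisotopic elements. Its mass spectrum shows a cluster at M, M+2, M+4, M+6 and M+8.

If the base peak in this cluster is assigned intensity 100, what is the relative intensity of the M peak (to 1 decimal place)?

(0.758 + 0.242)^4 gives M 0.3301, M+2 0.4216, M+4 0.2019, M+6 0.0430, M+8 0.0034; the largest is M+2.
P(M+2) = C(4,1) × 0.758^3 × 0.242^1 = 4 × 0.43551951 × 0.2420 = 0.421583 (base)
P(M) = C(4,0) × 0.758^4 × 0.242^0 = 1 × 0.33012379 × 1.0000 = 0.330124
Relative intensity = 0.330124 / 0.421583 × 100 = 78.3

78.3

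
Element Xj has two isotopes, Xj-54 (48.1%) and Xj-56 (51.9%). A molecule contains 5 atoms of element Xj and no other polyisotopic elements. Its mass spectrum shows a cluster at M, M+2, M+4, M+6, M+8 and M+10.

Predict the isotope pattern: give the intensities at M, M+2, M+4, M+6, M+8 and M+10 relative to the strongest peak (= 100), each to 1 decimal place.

8.0 : 42.9 : 92.7 : 100.0 : 54.0 : 11.6

Expanding (0.481 + 0.519)^5:
P(M) = 0.481^5 = 0.025747
P(M+2) = 5 × 0.481^4 × 0.519^1 = 0.138905
P(M+4) = 10 × 0.481^3 × 0.519^2 = 0.299757
P(M+6) = 10 × 0.481^2 × 0.519^3 = 0.323439
P(M+8) = 5 × 0.481^1 × 0.519^4 = 0.174496
P(M+10) = 0.519^5 = 0.037656
The M+6 peak is largest (0.323439); scaling to 100 gives 8.0 : 42.9 : 92.7 : 100.0 : 54.0 : 11.6.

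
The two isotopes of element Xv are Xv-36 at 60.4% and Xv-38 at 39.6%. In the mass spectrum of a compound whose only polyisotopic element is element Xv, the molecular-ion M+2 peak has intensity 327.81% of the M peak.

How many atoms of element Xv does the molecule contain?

5

For n independent Xv atoms, I(M+2)/I(M) = n · (abundance Xv-38) / (abundance Xv-36) = n · 0.396/0.604.
n = 3.2781 × 0.604/0.396 = 5.00 ≈ 5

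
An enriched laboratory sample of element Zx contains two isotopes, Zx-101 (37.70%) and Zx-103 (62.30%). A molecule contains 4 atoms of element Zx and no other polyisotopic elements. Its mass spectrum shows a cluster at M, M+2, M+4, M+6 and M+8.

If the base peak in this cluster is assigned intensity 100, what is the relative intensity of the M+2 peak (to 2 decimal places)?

36.62

Binomial terms of (0.3770 + 0.6230)^4: M 0.0202, M+2 0.1335, M+4 0.3310, M+6 0.3646, M+8 0.1506 → M+6 is the base peak.
P(M+6) = C(4,3) × 0.3770^1 × 0.6230^3 = 4 × 0.3770 × 0.24180437 = 0.364641 (base)
P(M+2) = C(4,1) × 0.3770^3 × 0.6230^1 = 4 × 0.05358263 × 0.6230 = 0.133528
Relative intensity = 0.133528 / 0.364641 × 100 = 36.62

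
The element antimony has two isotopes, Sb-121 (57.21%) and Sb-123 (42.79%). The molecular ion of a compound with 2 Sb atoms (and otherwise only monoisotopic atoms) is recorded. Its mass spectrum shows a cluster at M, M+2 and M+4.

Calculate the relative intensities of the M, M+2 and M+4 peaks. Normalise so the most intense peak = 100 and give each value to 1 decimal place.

66.8 : 100.0 : 37.4

The 2 Sb atoms are independent, so intensities follow the terms of (0.5721 + 0.4279)^2.
P(M) = 0.5721^2 = 0.327298
P(M+2) = 2 × 0.5721^1 × 0.4279^1 = 0.489603
P(M+4) = 0.4279^2 = 0.183098
The M+2 peak is largest (0.489603); scaling to 100 gives 66.8 : 100.0 : 37.4.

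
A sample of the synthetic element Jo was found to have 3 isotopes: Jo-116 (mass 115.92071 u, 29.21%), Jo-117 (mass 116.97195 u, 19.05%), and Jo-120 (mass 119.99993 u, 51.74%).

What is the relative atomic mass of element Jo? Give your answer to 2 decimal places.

Ar = Σ fᵢ·mᵢ = 0.2921 × 115.92071 + 0.1905 × 116.97195 + 0.5174 × 119.99993
= 33.860439 + 22.283156 + 62.087964 = 118.231559 u

118.23 u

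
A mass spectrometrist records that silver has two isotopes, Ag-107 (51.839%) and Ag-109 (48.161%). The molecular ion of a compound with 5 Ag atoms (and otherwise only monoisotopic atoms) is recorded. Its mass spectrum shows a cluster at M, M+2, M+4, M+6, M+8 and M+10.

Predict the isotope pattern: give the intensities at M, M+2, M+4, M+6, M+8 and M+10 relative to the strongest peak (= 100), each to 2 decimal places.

Expanding (0.51839 + 0.48161)^5:
P(M) = 0.51839^5 = 0.037435
P(M+2) = 5 × 0.51839^4 × 0.48161^1 = 0.173897
P(M+4) = 10 × 0.51839^3 × 0.48161^2 = 0.323118
P(M+6) = 10 × 0.51839^2 × 0.48161^3 = 0.300192
P(M+8) = 5 × 0.51839^1 × 0.48161^4 = 0.139447
P(M+10) = 0.48161^5 = 0.025911
The M+4 peak is largest (0.323118); scaling to 100 gives 11.59 : 53.82 : 100.00 : 92.90 : 43.16 : 8.02.

11.59 : 53.82 : 100.00 : 92.90 : 43.16 : 8.02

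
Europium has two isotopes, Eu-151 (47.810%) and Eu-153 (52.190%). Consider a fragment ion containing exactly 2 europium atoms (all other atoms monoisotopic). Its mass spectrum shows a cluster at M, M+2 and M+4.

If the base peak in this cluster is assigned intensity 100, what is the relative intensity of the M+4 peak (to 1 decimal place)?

54.6

Binomial terms of (0.47810 + 0.52190)^2: M 0.2286, M+2 0.4990, M+4 0.2724 → M+2 is the base peak.
P(M+2) = C(2,1) × 0.47810^1 × 0.52190^1 = 2 × 0.4781 × 0.5219 = 0.499041 (base)
P(M+4) = C(2,2) × 0.47810^0 × 0.52190^2 = 1 × 1.0000 × 0.27237961 = 0.272380
Relative intensity = 0.272380 / 0.499041 × 100 = 54.6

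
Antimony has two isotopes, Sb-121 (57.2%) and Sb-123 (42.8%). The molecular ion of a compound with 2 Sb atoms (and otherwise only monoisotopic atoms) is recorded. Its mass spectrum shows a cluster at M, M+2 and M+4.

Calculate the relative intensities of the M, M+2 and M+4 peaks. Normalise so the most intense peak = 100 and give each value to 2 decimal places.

The 2 Sb atoms are independent, so intensities follow the terms of (0.572 + 0.428)^2.
P(M) = 0.572^2 = 0.327184
P(M+2) = 2 × 0.572^1 × 0.428^1 = 0.489632
P(M+4) = 0.428^2 = 0.183184
The M+2 peak is largest (0.489632); scaling to 100 gives 66.82 : 100.00 : 37.41.

66.82 : 100.00 : 37.41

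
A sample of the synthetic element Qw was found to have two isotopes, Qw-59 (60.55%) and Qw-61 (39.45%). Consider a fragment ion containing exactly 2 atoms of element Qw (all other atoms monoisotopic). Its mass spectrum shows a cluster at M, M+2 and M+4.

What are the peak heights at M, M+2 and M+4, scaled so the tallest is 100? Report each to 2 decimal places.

Expanding (0.6055 + 0.3945)^2:
P(M) = 0.6055^2 = 0.366630
P(M+2) = 2 × 0.6055^1 × 0.3945^1 = 0.477740
P(M+4) = 0.3945^2 = 0.155630
The M+2 peak is largest (0.477740); scaling to 100 gives 76.74 : 100.00 : 32.58.

76.74 : 100.00 : 32.58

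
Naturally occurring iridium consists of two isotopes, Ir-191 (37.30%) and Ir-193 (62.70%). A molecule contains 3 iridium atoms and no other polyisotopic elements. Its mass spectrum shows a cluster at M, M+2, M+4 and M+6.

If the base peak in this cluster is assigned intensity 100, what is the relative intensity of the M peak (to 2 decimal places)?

Binomial terms of (0.3730 + 0.6270)^3: M 0.0519, M+2 0.2617, M+4 0.4399, M+6 0.2465 → M+4 is the base peak.
P(M+4) = C(3,2) × 0.3730^1 × 0.6270^2 = 3 × 0.3730 × 0.393129 = 0.439911 (base)
P(M) = C(3,0) × 0.3730^3 × 0.6270^0 = 1 × 0.05189512 × 1.0000 = 0.051895
Relative intensity = 0.051895 / 0.439911 × 100 = 11.80

11.80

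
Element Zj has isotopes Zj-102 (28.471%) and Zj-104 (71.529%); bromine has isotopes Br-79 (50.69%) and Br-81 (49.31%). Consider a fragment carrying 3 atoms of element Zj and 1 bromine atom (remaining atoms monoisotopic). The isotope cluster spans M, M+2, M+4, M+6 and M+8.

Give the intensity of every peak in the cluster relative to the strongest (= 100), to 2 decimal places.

Element Zj pattern (n=3): 0.02307853 : 0.17394376 : 0.43700689 : 0.36597082
Bromine pattern (n=1): 0.5069 : 0.4931
Convolve the two distributions (both contribute in 2-u steps):
  M: 0.02307853×0.5069 = 0.011699
  M+2: 0.02307853×0.4931 + 0.17394376×0.5069 = 0.099552
  M+4: 0.17394376×0.4931 + 0.43700689×0.5069 = 0.307290
  M+6: 0.43700689×0.4931 + 0.36597082×0.5069 = 0.400999
  M+8: 0.36597082×0.4931 = 0.180460
Scale to base peak (0.400999) = 100: 2.92 : 24.83 : 76.63 : 100.00 : 45.00

2.92 : 24.83 : 76.63 : 100.00 : 45.00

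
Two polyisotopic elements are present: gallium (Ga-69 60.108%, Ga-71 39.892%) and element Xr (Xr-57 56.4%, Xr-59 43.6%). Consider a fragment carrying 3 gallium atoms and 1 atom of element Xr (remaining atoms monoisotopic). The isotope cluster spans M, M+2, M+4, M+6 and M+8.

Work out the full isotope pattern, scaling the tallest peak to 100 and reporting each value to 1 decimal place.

Gallium pattern (n=3): 0.2171685 : 0.432386 : 0.2869625 : 0.063483
Element Xr pattern (n=1): 0.5640 : 0.4360
Convolve the two distributions (both contribute in 2-u steps):
  M: 0.2171685×0.5640 = 0.122483
  M+2: 0.2171685×0.4360 + 0.432386×0.5640 = 0.338551
  M+4: 0.432386×0.4360 + 0.2869625×0.5640 = 0.350367
  M+6: 0.2869625×0.4360 + 0.063483×0.5640 = 0.160920
  M+8: 0.063483×0.4360 = 0.027679
Scale to base peak (0.350367) = 100: 35.0 : 96.6 : 100.0 : 45.9 : 7.9

35.0 : 96.6 : 100.0 : 45.9 : 7.9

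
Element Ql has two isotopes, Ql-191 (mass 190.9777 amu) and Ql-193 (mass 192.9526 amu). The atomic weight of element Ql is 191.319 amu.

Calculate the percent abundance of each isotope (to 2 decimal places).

Writing the weighted mean with unknown fraction x of Ql-191:
190.9777·x + 192.9526·(1 − x) = 191.319
(190.9777 − 192.9526)·x = 191.319 − 192.9526
x = -1.6336 / -1.9749 = 0.82718 → 82.72% Ql-191, 17.28% Ql-193.

Ql-191: 82.72%, Ql-193: 17.28%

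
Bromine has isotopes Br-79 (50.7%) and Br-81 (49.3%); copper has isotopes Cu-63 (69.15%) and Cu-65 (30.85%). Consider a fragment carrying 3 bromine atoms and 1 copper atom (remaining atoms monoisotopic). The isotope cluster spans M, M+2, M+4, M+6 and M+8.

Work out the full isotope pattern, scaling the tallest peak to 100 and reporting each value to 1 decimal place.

Bromine pattern (n=3): 0.13032384 : 0.38017547 : 0.36967753 : 0.11982316
Copper pattern (n=1): 0.6915 : 0.3085
Convolve the two distributions (both contribute in 2-u steps):
  M: 0.13032384×0.6915 = 0.090119
  M+2: 0.13032384×0.3085 + 0.38017547×0.6915 = 0.303096
  M+4: 0.38017547×0.3085 + 0.36967753×0.6915 = 0.372916
  M+6: 0.36967753×0.3085 + 0.11982316×0.6915 = 0.196903
  M+8: 0.11982316×0.3085 = 0.036965
Scale to base peak (0.372916) = 100: 24.2 : 81.3 : 100.0 : 52.8 : 9.9

24.2 : 81.3 : 100.0 : 52.8 : 9.9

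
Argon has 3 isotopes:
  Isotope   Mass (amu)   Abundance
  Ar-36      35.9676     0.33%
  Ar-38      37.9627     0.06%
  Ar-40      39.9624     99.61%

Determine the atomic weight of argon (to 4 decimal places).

Weight each isotope mass by its fractional abundance: 0.0033 × 35.9676 + 0.0006 × 37.9627 + 0.9961 × 39.9624
= 0.11869 + 0.02278 + 39.80655 = 39.94802 amu

39.9480 amu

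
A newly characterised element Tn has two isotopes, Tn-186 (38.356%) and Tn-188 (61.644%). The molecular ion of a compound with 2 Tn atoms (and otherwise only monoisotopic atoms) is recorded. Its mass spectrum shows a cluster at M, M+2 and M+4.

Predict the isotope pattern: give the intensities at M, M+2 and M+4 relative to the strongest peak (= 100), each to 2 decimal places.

31.11 : 100.00 : 80.36

The 2 Tn atoms are independent, so intensities follow the terms of (0.38356 + 0.61644)^2.
P(M) = 0.38356^2 = 0.147118
P(M+2) = 2 × 0.38356^1 × 0.61644^1 = 0.472883
P(M+4) = 0.61644^2 = 0.379998
The M+2 peak is largest (0.472883); scaling to 100 gives 31.11 : 100.00 : 80.36.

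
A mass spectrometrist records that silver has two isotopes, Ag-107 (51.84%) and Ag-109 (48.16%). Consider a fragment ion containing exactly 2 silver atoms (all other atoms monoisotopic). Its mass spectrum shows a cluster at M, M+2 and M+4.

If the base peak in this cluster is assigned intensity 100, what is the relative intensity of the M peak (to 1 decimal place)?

53.8

Term probabilities: M 0.2687, M+2 0.4993, M+4 0.2319. Base peak = M+2.
P(M+2) = C(2,1) × 0.5184^1 × 0.4816^1 = 2 × 0.5184 × 0.4816 = 0.499323 (base)
P(M) = C(2,0) × 0.5184^2 × 0.4816^0 = 1 × 0.26873856 × 1.0000 = 0.268739
Relative intensity = 0.268739 / 0.499323 × 100 = 53.8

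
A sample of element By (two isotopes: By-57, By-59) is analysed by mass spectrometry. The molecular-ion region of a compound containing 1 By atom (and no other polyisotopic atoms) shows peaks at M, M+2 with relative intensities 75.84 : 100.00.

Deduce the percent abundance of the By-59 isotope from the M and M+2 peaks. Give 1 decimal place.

If p is the fraction of By that is By-57, then I(M+2)/I(M) = [C(1,1)·p^0·(1−p)] / p^1 = 1·(1−p)/p = 100.00/75.84 = 1.3186
(1−p)/p = 1.3186/1 = 1.3186  ⇒  p = 1/(1 + 1.3186) = 0.4313
By-57: 43.1%, By-59: 56.9%.

56.9%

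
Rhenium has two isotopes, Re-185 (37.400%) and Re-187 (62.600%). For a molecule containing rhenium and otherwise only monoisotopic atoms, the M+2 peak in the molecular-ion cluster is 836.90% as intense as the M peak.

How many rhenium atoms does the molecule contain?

5

For n independent Re atoms, I(M+2)/I(M) = n · (abundance Re-187) / (abundance Re-185) = n · 0.62600/0.37400.
n = 8.3690 × 0.37400/0.62600 = 5.00 ≈ 5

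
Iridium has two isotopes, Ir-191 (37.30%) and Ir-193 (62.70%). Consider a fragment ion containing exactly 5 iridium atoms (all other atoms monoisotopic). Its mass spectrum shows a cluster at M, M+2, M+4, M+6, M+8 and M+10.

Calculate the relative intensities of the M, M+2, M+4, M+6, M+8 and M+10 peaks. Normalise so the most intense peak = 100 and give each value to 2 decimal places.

The 5 Ir atoms are independent, so intensities follow the terms of (0.3730 + 0.6270)^5.
P(M) = 0.3730^5 = 0.007220
P(M+2) = 5 × 0.3730^4 × 0.6270^1 = 0.060684
P(M+4) = 10 × 0.3730^3 × 0.6270^2 = 0.204015
P(M+6) = 10 × 0.3730^2 × 0.6270^3 = 0.342942
P(M+8) = 5 × 0.3730^1 × 0.6270^4 = 0.288237
P(M+10) = 0.6270^5 = 0.096903
The M+6 peak is largest (0.342942); scaling to 100 gives 2.11 : 17.70 : 59.49 : 100.00 : 84.05 : 28.26.

2.11 : 17.70 : 59.49 : 100.00 : 84.05 : 28.26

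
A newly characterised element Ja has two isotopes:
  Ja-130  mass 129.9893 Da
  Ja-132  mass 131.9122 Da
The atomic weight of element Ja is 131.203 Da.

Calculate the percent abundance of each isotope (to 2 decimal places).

Writing the weighted mean with unknown fraction x of Ja-130:
129.9893·x + 131.9122·(1 − x) = 131.203
(129.9893 − 131.9122)·x = 131.203 − 131.9122
x = -0.7092 / -1.9229 = 0.36882 → 36.88% Ja-130, 63.12% Ja-132.

Ja-130: 36.88%, Ja-132: 63.12%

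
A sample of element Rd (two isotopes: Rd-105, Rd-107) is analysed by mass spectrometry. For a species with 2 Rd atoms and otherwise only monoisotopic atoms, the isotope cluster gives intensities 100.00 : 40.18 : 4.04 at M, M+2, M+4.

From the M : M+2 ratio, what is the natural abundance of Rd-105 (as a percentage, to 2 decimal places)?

83.27%

If p is the fraction of Rd that is Rd-105, then I(M+2)/I(M) = [C(2,1)·p^1·(1−p)] / p^2 = 2·(1−p)/p = 40.18/100.00 = 0.4018
(1−p)/p = 0.4018/2 = 0.2009  ⇒  p = 1/(1 + 0.2009) = 0.8327
Rd-105: 83.27%, Rd-107: 16.73%.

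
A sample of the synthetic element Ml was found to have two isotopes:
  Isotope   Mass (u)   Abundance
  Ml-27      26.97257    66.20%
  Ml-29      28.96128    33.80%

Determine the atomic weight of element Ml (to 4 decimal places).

Ar = Σ fᵢ·mᵢ = 0.6620 × 26.97257 + 0.3380 × 28.96128
= 17.855841 + 9.788913 = 27.644754 u

27.6448 u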